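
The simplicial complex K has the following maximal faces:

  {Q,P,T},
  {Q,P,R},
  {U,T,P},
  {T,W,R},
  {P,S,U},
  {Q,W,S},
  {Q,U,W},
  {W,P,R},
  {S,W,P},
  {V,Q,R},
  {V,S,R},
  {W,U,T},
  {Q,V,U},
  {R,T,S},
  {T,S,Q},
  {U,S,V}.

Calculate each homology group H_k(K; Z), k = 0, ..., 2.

We work with the vertex ordering P < Q < R < S < T < U < V < W. The simplices of K, each written with vertices in increasing order, are:

  0-simplices (8): P, Q, R, S, T, U, V, W
  1-simplices (24): PQ, PR, PS, PT, PU, PW, QR, QS, QT, QU, QV, QW, RS, RT, RV, RW, ST, SU, SV, SW, TU, TW, UV, UW
  2-simplices (16): PQR, PQT, PRW, PSU, PSW, PTU, QRV, QST, QSW, QUV, QUW, RST, RSV, RTW, SUV, TUW

Hence C_0 ≅ Z^8, C_1 ≅ Z^24, C_2 ≅ Z^16.

∂_1: C_1 → C_0 sends each edge [p,q] (with p < q) to q − p. For instance
  ∂QU = U − Q.
The resulting 8×24 matrix has rank 7, and its Smith normal form has invariant factors (1,1,1,1,1,1,1).

The boundary map ∂_2: C_2 → C_1 sends each 2-simplex [p,q,r] to [q,r] − [p,r] + [p,q]. For instance
  ∂PQR = QR − PR + PQ,
  ∂QUW = UW − QW + QU.
The resulting 24×16 matrix has rank 15, and its Smith normal form has invariant factors (1,1,1,1,1,1,1,1,1,1,1,1,1,1,1).

Computing H_k = (kernel of ∂_k) / (image of ∂_{k+1}):

  H_0: rank C_0 − rank ∂_1 = 8 − 7 = 1, and the invariant factors of ∂_1 are all 1, so H_0 = Z.
  H_1: rank ker ∂_1 − rank ∂_2 = (24 − 7) − 15 = 2, and the invariant factors of ∂_2 are all 1, so H_1 = Z^2.
  H_2: rank ker ∂_2 − rank ∂_3 = (16 − 15) − 0 = 1, and there is no ∂_3, so H_2 = Z.

H_0 ≅ Z,  H_1 ≅ Z^2,  H_2 ≅ Z.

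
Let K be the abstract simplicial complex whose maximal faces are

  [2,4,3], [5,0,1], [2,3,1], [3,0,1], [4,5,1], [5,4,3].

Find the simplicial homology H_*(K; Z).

H_0 ≅ Z,  H_1 ≅ Z,  H_2 = 0.

Take the total order 0 < 1 < 2 < 3 < 4 < 5 on the vertex set. Then K (dimension 2) consists of the simplices:

  0-simplices (6): [0], [1], [2], [3], [4], [5]
  1-simplices (12): [0,1], [0,3], [0,5], [1,2], [1,3], [1,4], [1,5], [2,3], [2,4], [3,4], [3,5], [4,5]
  2-simplices (6): [0,1,3], [0,1,5], [1,2,3], [1,4,5], [2,3,4], [3,4,5]

giving chain groups C_0 ≅ Z^6, C_1 ≅ Z^12, C_2 ≅ Z^6.

Boundary ∂_1: C_1 → C_0 maps an edge to its endpoints' difference, ∂[p,q] = q − p.
The 6×12 boundary matrix has rank 5 and Smith normal form diag(1,1,1,1,1).

∂_2: C_2 → C_1 sends each 2-simplex [p,q,r] to [q,r] − [p,r] + [p,q]. For instance
  ∂[0,1,3] = [1,3] − [0,3] + [0,1],
  ∂[0,1,5] = [1,5] − [0,5] + [0,1].
The 12×6 boundary matrix has rank 6 and Smith normal form diag(1,1,1,1,1,1).

From H_k ≅ ker(∂_k) / im(∂_{k+1}) we obtain:

  H_0: rank C_0 − rank ∂_1 = 6 − 5 = 1, and the invariant factors of ∂_1 are all 1, so H_0 = Z.
  H_1: rank ker ∂_1 − rank ∂_2 = (12 − 5) − 6 = 1, and the invariant factors of ∂_2 are all 1, so H_1 = Z.
  H_2: rank ker ∂_2 − rank ∂_3 = (6 − 6) − 0 = 0, and there is no ∂_3, so H_2 = 0.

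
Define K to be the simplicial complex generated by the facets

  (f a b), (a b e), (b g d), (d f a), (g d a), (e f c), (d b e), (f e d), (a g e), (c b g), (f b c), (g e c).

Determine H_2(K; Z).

H_2 ≅ 0.

K has 7 vertices, 18 edges, 12 triangles.
rank ∂_2 = 12, rank ∂_3 = 0 ⇒ b_2 = 12 − 12 − 0 = 0. So H_2 = 0.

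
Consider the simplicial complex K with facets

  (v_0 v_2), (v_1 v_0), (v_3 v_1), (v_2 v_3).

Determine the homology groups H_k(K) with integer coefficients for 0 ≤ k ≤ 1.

We work with the vertex ordering v_0 < v_1 < v_2 < v_3. The simplices of K, each written with vertices in increasing order, are:

  0-simplices (4): [v_0], [v_1], [v_2], [v_3]
  1-simplices (4): [v_0,v_1], [v_0,v_2], [v_1,v_3], [v_2,v_3]

so the chain groups are C_0 ≅ Z^4, C_1 ≅ Z^4.

The boundary map ∂_1: C_1 → C_0 is given by ∂[p,q] = [q] − [p]. For instance
  ∂[v_1,v_3] = [v_3] − [v_1].
The 4×4 boundary matrix has rank 3 and Smith normal form diag(1,1,1).

Now H_k = ker ∂_k / im ∂_{k+1}, so:

  H_0: rank C_0 − rank ∂_1 = 4 − 3 = 1, and the invariant factors of ∂_1 are all 1, so H_0 ≅ Z.
  H_1: rank ker ∂_1 − rank ∂_2 = (4 − 3) − 0 = 1, and there is no ∂_2, so H_1 ≅ Z.

H_0 ≅ Z,  H_1 ≅ Z.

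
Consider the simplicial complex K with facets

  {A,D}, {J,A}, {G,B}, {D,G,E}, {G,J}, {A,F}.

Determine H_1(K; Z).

H_1 = Z.

Order the vertices as A < B < D < E < F < G < J. Listing each simplex with vertices in this order, K has dimension 2 with simplices:

  0-simplices (7): A, B, D, E, F, G, J
  1-simplices (8): AD, AF, AJ, BG, DE, DG, EG, GJ
  2-simplices (1): DEG

so the chain groups are C_0 ≅ Z^7, C_1 ≅ Z^8, C_2 ≅ Z^1.

∂_1: C_1 → C_0 sends each edge [p,q] (with p < q) to q − p. For instance
  ∂AJ = J − A.
The resulting 7×8 matrix has rank 6, and its Smith normal form has invariant factors (1,1,1,1,1,1).

The boundary map ∂_2: C_2 → C_1 sends each 2-simplex [p,q,r] to [q,r] − [p,r] + [p,q]. For instance
  ∂DEG = EG − DG + DE.
The 8×1 boundary matrix has rank 1 and Smith normal form diag(1).

Reading off H_k = ker ∂_k / im ∂_{k+1}:

  H_1: rank ker ∂_1 − rank ∂_2 = (8 − 6) − 1 = 1, and the invariant factors of ∂_2 are all 1, so H_1 = Z.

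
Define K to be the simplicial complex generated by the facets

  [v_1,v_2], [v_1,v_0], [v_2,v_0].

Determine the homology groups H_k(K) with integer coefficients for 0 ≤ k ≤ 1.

H_0 ≅ Z,  H_1 ≅ Z.

Fix the vertex order v_0 < v_1 < v_2 and write every simplex with vertices in increasing order. Then dim K = 1 and the simplices of K are:

  0-simplices (3): [v_0], [v_1], [v_2]
  1-simplices (3): [v_0,v_1], [v_0,v_2], [v_1,v_2]

so the chain groups are C_0 ≅ Z^3, C_1 ≅ Z^3.

The boundary map ∂_1: C_1 → C_0 is given by ∂[p,q] = [q] − [p]. For instance
  ∂[v_1,v_2] = [v_2] − [v_1].
The 3×3 boundary matrix has rank 2 and Smith normal form diag(1,1).

Reading off H_k = ker ∂_k / im ∂_{k+1}:

  H_0: rank C_0 − rank ∂_1 = 3 − 2 = 1, and the invariant factors of ∂_1 are all 1, so H_0 = Z.
  H_1: rank ker ∂_1 − rank ∂_2 = (3 − 2) − 0 = 1, and there is no ∂_2, so H_1 = Z.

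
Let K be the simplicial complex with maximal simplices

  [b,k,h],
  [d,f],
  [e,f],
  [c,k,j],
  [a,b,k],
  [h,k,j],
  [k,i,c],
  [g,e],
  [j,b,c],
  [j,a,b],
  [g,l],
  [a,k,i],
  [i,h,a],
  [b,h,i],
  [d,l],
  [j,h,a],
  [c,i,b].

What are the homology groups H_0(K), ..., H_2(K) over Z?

Order the vertices as a < b < c < d < e < f < g < h < i < j < k < l. Listing each simplex with vertices in this order, K has dimension 2 with simplices:

  0-simplices (12): a, b, c, d, e, f, g, h, i, j, k, l
  1-simplices (23): ab, ah, ai, aj, ak, bc, bh, bi, bj, bk, ci, cj, ck, df, dl, ef, eg, gl, hi, hj, hk, ik, jk
  2-simplices (12): abj, abk, ahi, ahj, aik, bci, bcj, bhi, bhk, cik, cjk, hjk

giving chain groups C_0 ≅ Z^12, C_1 ≅ Z^23, C_2 ≅ Z^12.

The boundary map ∂_1: C_1 → C_0 is given by ∂[p,q] = [q] − [p].
This gives a 12×23 integer matrix of rank 10; reducing to Smith normal form yields diagonal entries (1,1,1,1,1,1,1,1,1,1).

The boundary map ∂_2: C_2 → C_1 acts by ∂[p,q,r] = [q,r] − [p,r] + [p,q]. For instance
  ∂bhk = hk − bk + bh,
  ∂ahj = hj − aj + ah.
The 23×12 boundary matrix has rank 12 and Smith normal form diag(1,1,1,1,1,1,1,1,1,1,1,2).

Computing H_k = (kernel of ∂_k) / (image of ∂_{k+1}):

  H_0: rank C_0 − rank ∂_1 = 12 − 10 = 2, and the invariant factors of ∂_1 are all 1, so H_0 ≅ Z^2.
  H_1: rank ker ∂_1 − rank ∂_2 = (23 − 10) − 12 = 1, and ∂_2 has invariant factor 2 > 1, so H_1 ≅ Z ⊕ Z_2.
  H_2: rank ker ∂_2 − rank ∂_3 = (12 − 12) − 0 = 0, and there is no ∂_3, so H_2 ≅ 0.

H_0 ≅ Z^2,  H_1 ≅ Z ⊕ Z_2,  H_2 = 0.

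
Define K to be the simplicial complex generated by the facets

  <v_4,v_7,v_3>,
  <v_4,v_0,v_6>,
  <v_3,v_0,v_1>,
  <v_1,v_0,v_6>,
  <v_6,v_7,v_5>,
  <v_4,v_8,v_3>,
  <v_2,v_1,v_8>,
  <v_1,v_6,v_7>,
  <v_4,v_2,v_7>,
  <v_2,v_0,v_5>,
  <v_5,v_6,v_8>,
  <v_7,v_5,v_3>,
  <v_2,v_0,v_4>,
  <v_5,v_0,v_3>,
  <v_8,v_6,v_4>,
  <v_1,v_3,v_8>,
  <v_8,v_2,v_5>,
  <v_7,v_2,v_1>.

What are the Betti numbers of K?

We work with the vertex ordering v_0 < v_1 < v_2 < v_3 < v_4 < v_5 < v_6 < v_7 < v_8. The simplices of K, each written with vertices in increasing order, are:

  0-simplices (9): [v_0], [v_1], [v_2], [v_3], [v_4], [v_5], [v_6], [v_7], [v_8]
  1-simplices (27): (27 of them)
  2-simplices (18): (18 of them)

giving chain groups C_0 ≅ Z^9, C_1 ≅ Z^27, C_2 ≅ Z^18.

∂_1: C_1 → C_0 is given by ∂[p,q] = [q] − [p]. For instance
  ∂[v_3,v_5] = [v_5] − [v_3].
The 9×27 boundary matrix has rank 8 and Smith normal form diag(1,1,1,1,1,1,1,1).

Boundary ∂_2: C_2 → C_1 maps a triangle to the signed sum of its edges. For instance
  ∂[v_1,v_6,v_7] = [v_6,v_7] − [v_1,v_7] + [v_1,v_6],
  ∂[v_2,v_4,v_7] = [v_4,v_7] − [v_2,v_7] + [v_2,v_4].
This gives a 27×18 integer matrix of rank 17; reducing to Smith normal form yields diagonal entries (1,1,1,1,1,1,1,1,1,1,1,1,1,1,1,1,1).

Computing H_k = (kernel of ∂_k) / (image of ∂_{k+1}):

  H_0: rank C_0 − rank ∂_1 = 9 − 8 = 1, and the invariant factors of ∂_1 are all 1, so H_0 = Z.
  H_1: rank ker ∂_1 − rank ∂_2 = (27 − 8) − 17 = 2, and the invariant factors of ∂_2 are all 1, so H_1 = Z^2.
  H_2: rank ker ∂_2 − rank ∂_3 = (18 − 17) − 0 = 1, and there is no ∂_3, so H_2 = Z.

As a check, the Euler characteristic is 9 − 27 + 18 = 0, which agrees with 1 − 2 + 1 = 0.

Hence the Betti numbers are b_0 = 1, b_1 = 2, b_2 = 1.

b_0 = 1, b_1 = 2, b_2 = 1.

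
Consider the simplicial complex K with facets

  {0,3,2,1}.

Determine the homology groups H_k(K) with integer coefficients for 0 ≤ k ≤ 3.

H_0 = Z,  H_1 = 0,  H_2 = 0,  H_3 = 0.

Order the vertices as 0 < 1 < 2 < 3. Listing each simplex with vertices in this order, K has dimension 3 with simplices:

  0-simplices (4): [0], [1], [2], [3]
  1-simplices (6): [0,1], [0,2], [0,3], [1,2], [1,3], [2,3]
  2-simplices (4): [0,1,2], [0,1,3], [0,2,3], [1,2,3]
  3-simplices (1): [0,1,2,3]

Hence C_0 ≅ Z^4, C_1 ≅ Z^6, C_2 ≅ Z^4, C_3 ≅ Z^1.

Boundary ∂_1: C_1 → C_0 sends each edge [p,q] (with p < q) to q − p. For instance
  ∂[1,3] = [3] − [1].
The 4×6 boundary matrix has rank 3 and Smith normal form diag(1,1,1).

Boundary ∂_2: C_2 → C_1 sends each 2-simplex [p,q,r] to [q,r] − [p,r] + [p,q]. For instance
  ∂[0,1,3] = [1,3] − [0,3] + [0,1],
  ∂[0,1,2] = [1,2] − [0,2] + [0,1].
This gives a 6×4 integer matrix of rank 3; reducing to Smith normal form yields diagonal entries (1,1,1).

The boundary map ∂_3: C_3 → C_2 sends each 3-simplex σ to the alternating sum Σ_i (−1)^i (σ with its i-th vertex removed). For instance
  ∂[0,1,2,3] = [1,2,3] − [0,2,3] + [0,1,3] − [0,1,2].
The resulting 4×1 matrix has rank 1, and its Smith normal form has invariant factors (1).

From H_k ≅ ker(∂_k) / im(∂_{k+1}) we obtain:

  H_0: rank C_0 − rank ∂_1 = 4 − 3 = 1, and the invariant factors of ∂_1 are all 1, so H_0 = Z.
  H_1: rank ker ∂_1 − rank ∂_2 = (6 − 3) − 3 = 0, and the invariant factors of ∂_2 are all 1, so H_1 = 0.
  H_2: rank ker ∂_2 − rank ∂_3 = (4 − 3) − 1 = 0, and the invariant factors of ∂_3 are all 1, so H_2 = 0.
  H_3: rank ker ∂_3 − rank ∂_4 = (1 − 1) − 0 = 0, and there is no ∂_4, so H_3 = 0.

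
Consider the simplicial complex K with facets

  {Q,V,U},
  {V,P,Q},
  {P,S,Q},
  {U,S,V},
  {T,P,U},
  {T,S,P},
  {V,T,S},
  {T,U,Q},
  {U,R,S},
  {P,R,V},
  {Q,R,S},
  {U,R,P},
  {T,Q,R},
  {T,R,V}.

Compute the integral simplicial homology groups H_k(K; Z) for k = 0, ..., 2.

H_0 ≅ Z,  H_1 ≅ Z^2,  H_2 ≅ Z.

Take the total order P < Q < R < S < T < U < V on the vertex set. Then K (dimension 2) consists of the simplices:

  0-simplices (7): P, Q, R, S, T, U, V
  1-simplices (21): PQ, PR, PS, PT, PU, PV, QR, QS, QT, QU, QV, RS, RT, RU, RV, ST, SU, SV, TU, TV, UV
  2-simplices (14): PQS, PQV, PRU, PRV, PST, PTU, QRS, QRT, QTU, QUV, RSU, RTV, STV, SUV

giving chain groups C_0 ≅ Z^7, C_1 ≅ Z^21, C_2 ≅ Z^14.

∂_1: C_1 → C_0 maps an edge to its endpoints' difference, ∂[p,q] = q − p. For instance
  ∂RT = T − R.
This gives a 7×21 integer matrix of rank 6; reducing to Smith normal form yields diagonal entries (1,1,1,1,1,1).

The boundary map ∂_2: C_2 → C_1 maps a triangle to the signed sum of its edges. For instance
  ∂QRS = RS − QS + QR,
  ∂STV = TV − SV + ST.
As a 21×14 matrix over Z this has rank 13, with invariant factors (1,1,1,1,1,1,1,1,1,1,1,1,1).

Computing H_k = (kernel of ∂_k) / (image of ∂_{k+1}):

  H_0: rank C_0 − rank ∂_1 = 7 − 6 = 1, and the invariant factors of ∂_1 are all 1, so H_0 = Z.
  H_1: rank ker ∂_1 − rank ∂_2 = (21 − 6) − 13 = 2, and the invariant factors of ∂_2 are all 1, so H_1 = Z^2.
  H_2: rank ker ∂_2 − rank ∂_3 = (14 − 13) − 0 = 1, and there is no ∂_3, so H_2 = Z.

As a check, the Euler characteristic is 7 − 21 + 14 = 0, which agrees with 1 − 2 + 1 = 0.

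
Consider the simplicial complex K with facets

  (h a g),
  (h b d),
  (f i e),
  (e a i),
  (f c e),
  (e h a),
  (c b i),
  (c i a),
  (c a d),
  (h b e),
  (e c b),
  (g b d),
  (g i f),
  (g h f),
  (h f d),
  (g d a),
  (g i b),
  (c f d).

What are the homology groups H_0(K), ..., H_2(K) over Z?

H_0 ≅ Z,  H_1 ≅ Z × Z/2,  H_2 = 0.

K has 9 vertices, 27 edges, 18 triangles.
rank ∂_0 = 0, rank ∂_1 = 8 ⇒ b_0 = 9 − 0 − 8 = 1; all invariant factors of ∂_1 are 1 so no torsion. So H_0 ≅ Z.
rank ∂_1 = 8, rank ∂_2 = 18 ⇒ b_1 = 27 − 8 − 18 = 1; ∂_2 has invariant factor(s) [2] giving torsion. So H_1 ≅ Z × Z/2.
rank ∂_2 = 18, rank ∂_3 = 0 ⇒ b_2 = 18 − 18 − 0 = 0. So H_2 ≅ 0.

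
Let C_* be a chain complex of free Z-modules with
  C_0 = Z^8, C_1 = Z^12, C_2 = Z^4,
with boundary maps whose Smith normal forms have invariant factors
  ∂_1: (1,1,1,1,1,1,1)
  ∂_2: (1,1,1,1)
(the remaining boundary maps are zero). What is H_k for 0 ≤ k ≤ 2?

H_0: b_0 = 8 − 0 − 7 = 1; torsion from ∂_1 factors > 1: none. So H_0 ≅ Z.
H_1: b_1 = 12 − 7 − 4 = 1; torsion from ∂_2 factors > 1: none. So H_1 ≅ Z.
H_2: b_2 = 4 − 4 − 0 = 0; torsion from ∂_3 factors > 1: none. So H_2 ≅ 0.

H_0 ≅ Z,  H_1 ≅ Z,  H_2 = 0.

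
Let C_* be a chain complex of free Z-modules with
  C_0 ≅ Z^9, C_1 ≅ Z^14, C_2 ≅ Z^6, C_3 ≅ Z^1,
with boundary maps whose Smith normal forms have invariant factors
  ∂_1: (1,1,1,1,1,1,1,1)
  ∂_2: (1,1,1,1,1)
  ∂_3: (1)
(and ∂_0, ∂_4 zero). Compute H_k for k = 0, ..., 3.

H_0 ≅ Z,  H_1 ≅ Z,  H_2 = 0,  H_3 = 0.

H_0: b_0 = 9 − 0 − 8 = 1; torsion from ∂_1 factors > 1: none. So H_0 ≅ Z.
H_1: b_1 = 14 − 8 − 5 = 1; torsion from ∂_2 factors > 1: none. So H_1 ≅ Z.
H_2: b_2 = 6 − 5 − 1 = 0; torsion from ∂_3 factors > 1: none. So H_2 ≅ 0.
H_3: b_3 = 1 − 1 − 0 = 0; torsion from ∂_4 factors > 1: none. So H_3 ≅ 0.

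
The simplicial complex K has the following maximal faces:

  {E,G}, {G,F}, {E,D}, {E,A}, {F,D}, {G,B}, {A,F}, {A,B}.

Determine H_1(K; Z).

H_1 ≅ Z^3.

We work with the vertex ordering A < B < D < E < F < G. The simplices of K, each written with vertices in increasing order, are:

  0-simplices (6): A, B, D, E, F, G
  1-simplices (8): AB, AE, AF, BG, DE, DF, EG, FG

Hence C_0 ≅ Z^6, C_1 ≅ Z^8.

The boundary map ∂_1: C_1 → C_0 is given by ∂[p,q] = [q] − [p]. For instance
  ∂AF = F − A.
The resulting 6×8 matrix has rank 5, and its Smith normal form has invariant factors (1,1,1,1,1).

Now H_k = ker ∂_k / im ∂_{k+1}, so:

  H_1: rank ker ∂_1 − rank ∂_2 = (8 − 5) − 0 = 3, and there is no ∂_2, so H_1 ≅ Z^3.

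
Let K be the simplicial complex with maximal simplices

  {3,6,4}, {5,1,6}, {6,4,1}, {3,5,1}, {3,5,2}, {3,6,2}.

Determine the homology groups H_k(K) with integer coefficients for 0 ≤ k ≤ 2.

H_0 ≅ Z,  H_1 ≅ Z,  H_2 = 0.

K has 6 vertices, 12 edges, 6 triangles.
rank ∂_0 = 0, rank ∂_1 = 5 ⇒ b_0 = 6 − 0 − 5 = 1; all invariant factors of ∂_1 are 1 so no torsion. So H_0 = Z.
rank ∂_1 = 5, rank ∂_2 = 6 ⇒ b_1 = 12 − 5 − 6 = 1; all invariant factors of ∂_2 are 1 so no torsion. So H_1 = Z.
rank ∂_2 = 6, rank ∂_3 = 0 ⇒ b_2 = 6 − 6 − 0 = 0. So H_2 = 0.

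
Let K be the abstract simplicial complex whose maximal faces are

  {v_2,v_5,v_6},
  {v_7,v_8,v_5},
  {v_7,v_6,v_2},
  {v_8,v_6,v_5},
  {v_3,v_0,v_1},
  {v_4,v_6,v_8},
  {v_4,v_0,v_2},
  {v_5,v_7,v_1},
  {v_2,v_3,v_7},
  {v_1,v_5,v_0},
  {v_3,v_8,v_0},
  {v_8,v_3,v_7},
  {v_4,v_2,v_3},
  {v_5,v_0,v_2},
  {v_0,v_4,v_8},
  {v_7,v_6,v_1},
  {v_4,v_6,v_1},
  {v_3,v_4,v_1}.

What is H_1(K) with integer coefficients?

H_1 ≅ Z ⊕ Z/2Z.

Fix the vertex order v_0 < v_1 < v_2 < v_3 < v_4 < v_5 < v_6 < v_7 < v_8 and write every simplex with vertices in increasing order. Then dim K = 2 and the simplices of K are:

  0-simplices (9): [v_0], [v_1], [v_2], [v_3], [v_4], [v_5], [v_6], [v_7], [v_8]
  1-simplices (27): (27 of them)
  2-simplices (18): (18 of them)

giving chain groups C_0 ≅ Z^9, C_1 ≅ Z^27, C_2 ≅ Z^18.

The boundary map ∂_1: C_1 → C_0 sends each edge [p,q] (with p < q) to q − p.
The resulting 9×27 matrix has rank 8, and its Smith normal form has invariant factors (1,1,1,1,1,1,1,1).

The boundary map ∂_2: C_2 → C_1 maps a triangle to the signed sum of its edges. For instance
  ∂[v_1,v_5,v_7] = [v_5,v_7] − [v_1,v_7] + [v_1,v_5],
  ∂[v_3,v_7,v_8] = [v_7,v_8] − [v_3,v_8] + [v_3,v_7].
This gives a 27×18 integer matrix of rank 18; reducing to Smith normal form yields diagonal entries (1,1,1,1,1,1,1,1,1,1,1,1,1,1,1,1,1,2).

Reading off H_k = ker ∂_k / im ∂_{k+1}:

  H_1: rank ker ∂_1 − rank ∂_2 = (27 − 8) − 18 = 1, and ∂_2 has invariant factor 2 > 1, so H_1 = Z ⊕ Z/2Z.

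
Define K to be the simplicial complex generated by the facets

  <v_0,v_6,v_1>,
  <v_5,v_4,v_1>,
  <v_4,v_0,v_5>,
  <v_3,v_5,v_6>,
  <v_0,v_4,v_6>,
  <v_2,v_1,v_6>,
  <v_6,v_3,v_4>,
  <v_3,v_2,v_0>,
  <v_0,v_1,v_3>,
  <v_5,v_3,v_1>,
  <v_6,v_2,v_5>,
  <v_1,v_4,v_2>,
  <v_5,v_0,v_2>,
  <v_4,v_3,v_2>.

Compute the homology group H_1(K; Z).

H_1 = Z^2.

Fix the vertex order v_0 < v_1 < v_2 < v_3 < v_4 < v_5 < v_6 and write every simplex with vertices in increasing order. Then dim K = 2 and the simplices of K are:

  0-simplices (7): [v_0], [v_1], [v_2], [v_3], [v_4], [v_5], [v_6]
  1-simplices (21): (21 of them)
  2-simplices (14): (14 of them)

giving chain groups C_0 ≅ Z^7, C_1 ≅ Z^21, C_2 ≅ Z^14.

Boundary ∂_1: C_1 → C_0 is given by ∂[p,q] = [q] − [p]. For instance
  ∂[v_2,v_5] = [v_5] − [v_2].
The resulting 7×21 matrix has rank 6, and its Smith normal form has invariant factors (1,1,1,1,1,1).

∂_2: C_2 → C_1 maps a triangle to the signed sum of its edges. For instance
  ∂[v_1,v_2,v_4] = [v_2,v_4] − [v_1,v_4] + [v_1,v_2],
  ∂[v_0,v_2,v_5] = [v_2,v_5] − [v_0,v_5] + [v_0,v_2].
This gives a 21×14 integer matrix of rank 13; reducing to Smith normal form yields diagonal entries (1,1,1,1,1,1,1,1,1,1,1,1,1).

From H_k ≅ ker(∂_k) / im(∂_{k+1}) we obtain:

  H_1: rank ker ∂_1 − rank ∂_2 = (21 − 6) − 13 = 2, and the invariant factors of ∂_2 are all 1, so H_1 = Z^2.

(K is a triangulation of the torus T^2.)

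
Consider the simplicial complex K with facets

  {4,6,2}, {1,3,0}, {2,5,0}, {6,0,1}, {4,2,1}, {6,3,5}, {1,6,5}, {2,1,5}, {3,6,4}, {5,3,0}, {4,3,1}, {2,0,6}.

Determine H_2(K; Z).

H_2 ≅ 0.

We work with the vertex ordering 0 < 1 < 2 < 3 < 4 < 5 < 6. The simplices of K, each written with vertices in increasing order, are:

  0-simplices (7): [0], [1], [2], [3], [4], [5], [6]
  1-simplices (18): [0,1], [0,2], [0,3], [0,5], [0,6], [1,2], [1,3], [1,4], [1,5], [1,6], [2,4], [2,5], [2,6], [3,4], [3,5], [3,6], [4,6], [5,6]
  2-simplices (12): [0,1,3], [0,1,6], [0,2,5], [0,2,6], [0,3,5], [1,2,4], [1,2,5], [1,3,4], [1,5,6], [2,4,6], [3,4,6], [3,5,6]

Hence C_0 ≅ Z^7, C_1 ≅ Z^18, C_2 ≅ Z^12.

Boundary ∂_1: C_1 → C_0 sends each edge [p,q] (with p < q) to q − p. For instance
  ∂[1,3] = [3] − [1].
This gives a 7×18 integer matrix of rank 6; reducing to Smith normal form yields diagonal entries (1,1,1,1,1,1).

Boundary ∂_2: C_2 → C_1 acts by ∂[p,q,r] = [q,r] − [p,r] + [p,q]. For instance
  ∂[0,1,3] = [1,3] − [0,3] + [0,1],
  ∂[0,3,5] = [3,5] − [0,5] + [0,3].
As a 18×12 matrix over Z this has rank 12, with invariant factors (1,1,1,1,1,1,1,1,1,1,1,2).

From H_k ≅ ker(∂_k) / im(∂_{k+1}) we obtain:

  H_2: rank ker ∂_2 − rank ∂_3 = (12 − 12) − 0 = 0, and there is no ∂_3, so H_2 ≅ 0.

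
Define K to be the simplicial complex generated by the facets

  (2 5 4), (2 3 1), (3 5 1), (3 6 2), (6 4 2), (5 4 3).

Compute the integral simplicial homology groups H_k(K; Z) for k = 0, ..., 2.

H_0 = Z,  H_1 = Z,  H_2 = 0.

Order the vertices as 1 < 2 < 3 < 4 < 5 < 6. Listing each simplex with vertices in this order, K has dimension 2 with simplices:

  0-simplices (6): [1], [2], [3], [4], [5], [6]
  1-simplices (12): [1,2], [1,3], [1,5], [2,3], [2,4], [2,5], [2,6], [3,4], [3,5], [3,6], [4,5], [4,6]
  2-simplices (6): [1,2,3], [1,3,5], [2,3,6], [2,4,5], [2,4,6], [3,4,5]

giving chain groups C_0 ≅ Z^6, C_1 ≅ Z^12, C_2 ≅ Z^6.

∂_1: C_1 → C_0 sends each edge [p,q] (with p < q) to q − p.
As a 6×12 matrix over Z this has rank 5, with invariant factors (1,1,1,1,1).

∂_2: C_2 → C_1 sends each 2-simplex [p,q,r] to [q,r] − [p,r] + [p,q]. For instance
  ∂[3,4,5] = [4,5] − [3,5] + [3,4],
  ∂[2,4,5] = [4,5] − [2,5] + [2,4].
This gives a 12×6 integer matrix of rank 6; reducing to Smith normal form yields diagonal entries (1,1,1,1,1,1).

Reading off H_k = ker ∂_k / im ∂_{k+1}:

  H_0: rank C_0 − rank ∂_1 = 6 − 5 = 1, and the invariant factors of ∂_1 are all 1, so H_0 = Z.
  H_1: rank ker ∂_1 − rank ∂_2 = (12 − 5) − 6 = 1, and the invariant factors of ∂_2 are all 1, so H_1 = Z.
  H_2: rank ker ∂_2 − rank ∂_3 = (6 − 6) − 0 = 0, and there is no ∂_3, so H_2 = 0.

As a check, the Euler characteristic is 6 − 12 + 6 = 0, which agrees with 1 − 1 + 0 = 0.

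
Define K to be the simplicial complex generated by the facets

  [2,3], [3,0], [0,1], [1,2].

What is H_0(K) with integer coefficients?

Fix the vertex order 0 < 1 < 2 < 3 and write every simplex with vertices in increasing order. Then dim K = 1 and the simplices of K are:

  0-simplices (4): [0], [1], [2], [3]
  1-simplices (4): [0,1], [0,3], [1,2], [2,3]

giving chain groups C_0 ≅ Z^4, C_1 ≅ Z^4.

The boundary map ∂_1: C_1 → C_0 maps an edge to its endpoints' difference, ∂[p,q] = q − p.
The 4×4 boundary matrix has rank 3 and Smith normal form diag(1,1,1).

Computing H_k = (kernel of ∂_k) / (image of ∂_{k+1}):

  H_0: rank C_0 − rank ∂_1 = 4 − 3 = 1, and the invariant factors of ∂_1 are all 1, so H_0 = Z.

H_0 ≅ Z.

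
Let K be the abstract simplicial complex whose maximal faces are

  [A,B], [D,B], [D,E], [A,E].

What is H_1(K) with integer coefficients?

H_1 = Z.

We work with the vertex ordering A < B < D < E. The simplices of K, each written with vertices in increasing order, are:

  0-simplices (4): A, B, D, E
  1-simplices (4): AB, AE, BD, DE

so the chain groups are C_0 ≅ Z^4, C_1 ≅ Z^4.

Boundary ∂_1: C_1 → C_0 is given by ∂[p,q] = [q] − [p].
The resulting 4×4 matrix has rank 3, and its Smith normal form has invariant factors (1,1,1).

Reading off H_k = ker ∂_k / im ∂_{k+1}:

  H_1: rank ker ∂_1 − rank ∂_2 = (4 − 3) − 0 = 1, and there is no ∂_2, so H_1 = Z.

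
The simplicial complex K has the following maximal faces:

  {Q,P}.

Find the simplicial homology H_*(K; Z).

H_0 = Z,  H_1 = 0.

Take the total order P < Q on the vertex set. Then K (dimension 1) consists of the simplices:

  0-simplices (2): P, Q
  1-simplices (1): PQ

giving chain groups C_0 ≅ Z^2, C_1 ≅ Z^1.

∂_1: C_1 → C_0 is given by ∂[p,q] = [q] − [p]. For instance
  ∂PQ = Q − P.
This gives a 2×1 integer matrix of rank 1; reducing to Smith normal form yields diagonal entries (1).

Now H_k = ker ∂_k / im ∂_{k+1}, so:

  H_0: rank C_0 − rank ∂_1 = 2 − 1 = 1, and the invariant factors of ∂_1 are all 1, so H_0 = Z.
  H_1: rank ker ∂_1 − rank ∂_2 = (1 − 1) − 0 = 0, and there is no ∂_2, so H_1 = 0.

As a check, the Euler characteristic is 2 − 1 = 1, which agrees with 1 − 0 = 1.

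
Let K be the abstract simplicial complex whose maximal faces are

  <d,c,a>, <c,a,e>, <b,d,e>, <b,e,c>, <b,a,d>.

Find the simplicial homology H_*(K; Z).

We work with the vertex ordering a < b < c < d < e. The simplices of K, each written with vertices in increasing order, are:

  0-simplices (5): a, b, c, d, e
  1-simplices (10): ab, ac, ad, ae, bc, bd, be, cd, ce, de
  2-simplices (5): abd, acd, ace, bce, bde

giving chain groups C_0 ≅ Z^5, C_1 ≅ Z^10, C_2 ≅ Z^5.

∂_1: C_1 → C_0 is given by ∂[p,q] = [q] − [p]. For instance
  ∂ab = b − a.
As a 5×10 matrix over Z this has rank 4, with invariant factors (1,1,1,1).

The boundary map ∂_2: C_2 → C_1 sends each 2-simplex [p,q,r] to [q,r] − [p,r] + [p,q]. For instance
  ∂ace = ce − ae + ac,
  ∂bce = ce − be + bc.
The 10×5 boundary matrix has rank 5 and Smith normal form diag(1,1,1,1,1).

Reading off H_k = ker ∂_k / im ∂_{k+1}:

  H_0: rank C_0 − rank ∂_1 = 5 − 4 = 1, and the invariant factors of ∂_1 are all 1, so H_0 = Z.
  H_1: rank ker ∂_1 − rank ∂_2 = (10 − 4) − 5 = 1, and the invariant factors of ∂_2 are all 1, so H_1 = Z.
  H_2: rank ker ∂_2 − rank ∂_3 = (5 − 5) − 0 = 0, and there is no ∂_3, so H_2 = 0.

H_0 = Z,  H_1 = Z,  H_2 = 0.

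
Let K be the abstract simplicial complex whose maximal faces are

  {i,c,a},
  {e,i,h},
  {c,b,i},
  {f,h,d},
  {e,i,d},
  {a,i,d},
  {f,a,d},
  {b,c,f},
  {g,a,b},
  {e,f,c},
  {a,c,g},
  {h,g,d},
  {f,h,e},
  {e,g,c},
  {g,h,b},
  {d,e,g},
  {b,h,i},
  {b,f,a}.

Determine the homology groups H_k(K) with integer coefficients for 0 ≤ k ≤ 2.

Take the total order a < b < c < d < e < f < g < h < i on the vertex set. Then K (dimension 2) consists of the simplices:

  0-simplices (9): a, b, c, d, e, f, g, h, i
  1-simplices (27): ab, ac, ad, af, ag, ai, bc, bf, bg, bh, bi, ce, cf, cg, ci, de, df, dg, dh, di, ef, eg, eh, ei, fh, gh, hi
  2-simplices (18): abf, abg, acg, aci, adf, adi, bcf, bci, bgh, bhi, cef, ceg, deg, dei, dfh, dgh, efh, ehi

so the chain groups are C_0 ≅ Z^9, C_1 ≅ Z^27, C_2 ≅ Z^18.

∂_1: C_1 → C_0 is given by ∂[p,q] = [q] − [p].
The 9×27 boundary matrix has rank 8 and Smith normal form diag(1,1,1,1,1,1,1,1).

∂_2: C_2 → C_1 acts by ∂[p,q,r] = [q,r] − [p,r] + [p,q]. For instance
  ∂adf = df − af + ad,
  ∂adi = di − ai + ad.
The 27×18 boundary matrix has rank 18 and Smith normal form diag(1,1,1,1,1,1,1,1,1,1,1,1,1,1,1,1,1,2).

Reading off H_k = ker ∂_k / im ∂_{k+1}:

  H_0: rank C_0 − rank ∂_1 = 9 − 8 = 1, and the invariant factors of ∂_1 are all 1, so H_0 = Z.
  H_1: rank ker ∂_1 − rank ∂_2 = (27 − 8) − 18 = 1, and ∂_2 has invariant factor 2 > 1, so H_1 = Z ⊕ Z/2.
  H_2: rank ker ∂_2 − rank ∂_3 = (18 − 18) − 0 = 0, and there is no ∂_3, so H_2 = 0.

(K is a triangulation of the Klein bottle.)

H_0 ≅ Z,  H_1 ≅ Z ⊕ Z/2,  H_2 = 0.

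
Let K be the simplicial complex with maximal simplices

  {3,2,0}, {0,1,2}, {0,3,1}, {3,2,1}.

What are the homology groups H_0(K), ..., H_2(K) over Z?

H_0 = Z,  H_1 = 0,  H_2 = Z.

Order the vertices as 0 < 1 < 2 < 3. Listing each simplex with vertices in this order, K has dimension 2 with simplices:

  0-simplices (4): [0], [1], [2], [3]
  1-simplices (6): [0,1], [0,2], [0,3], [1,2], [1,3], [2,3]
  2-simplices (4): [0,1,2], [0,1,3], [0,2,3], [1,2,3]

giving chain groups C_0 ≅ Z^4, C_1 ≅ Z^6, C_2 ≅ Z^4.

∂_1: C_1 → C_0 sends each edge [p,q] (with p < q) to q − p.
The 4×6 boundary matrix has rank 3 and Smith normal form diag(1,1,1).

∂_2: C_2 → C_1 acts by ∂[p,q,r] = [q,r] − [p,r] + [p,q]. For instance
  ∂[0,2,3] = [2,3] − [0,3] + [0,2],
  ∂[0,1,2] = [1,2] − [0,2] + [0,1].
This gives a 6×4 integer matrix of rank 3; reducing to Smith normal form yields diagonal entries (1,1,1).

Computing H_k = (kernel of ∂_k) / (image of ∂_{k+1}):

  H_0: rank C_0 − rank ∂_1 = 4 − 3 = 1, and the invariant factors of ∂_1 are all 1, so H_0 = Z.
  H_1: rank ker ∂_1 − rank ∂_2 = (6 − 3) − 3 = 0, and the invariant factors of ∂_2 are all 1, so H_1 = 0.
  H_2: rank ker ∂_2 − rank ∂_3 = (4 − 3) − 0 = 1, and there is no ∂_3, so H_2 = Z.

As a check, the Euler characteristic is 4 − 6 + 4 = 2, which agrees with 1 − 0 + 1 = 2.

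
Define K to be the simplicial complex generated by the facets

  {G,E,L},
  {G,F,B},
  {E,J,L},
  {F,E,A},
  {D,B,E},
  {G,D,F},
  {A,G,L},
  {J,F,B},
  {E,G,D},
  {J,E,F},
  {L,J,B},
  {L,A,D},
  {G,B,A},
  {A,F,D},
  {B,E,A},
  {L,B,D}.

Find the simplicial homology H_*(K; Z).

H_0 = Z,  H_1 = Z^2,  H_2 = Z.

Fix the vertex order A < B < D < E < F < G < J < L and write every simplex with vertices in increasing order. Then dim K = 2 and the simplices of K are:

  0-simplices (8): A, B, D, E, F, G, J, L
  1-simplices (24): AB, AD, AE, AF, AG, AL, BD, BE, BF, BG, BJ, BL, DE, DF, DG, DL, EF, EG, EJ, EL, FG, FJ, GL, JL
  2-simplices (16): ABE, ABG, ADF, ADL, AEF, AGL, BDE, BDL, BFG, BFJ, BJL, DEG, DFG, EFJ, EGL, EJL

Hence C_0 ≅ Z^8, C_1 ≅ Z^24, C_2 ≅ Z^16.

Boundary ∂_1: C_1 → C_0 sends each edge [p,q] (with p < q) to q − p.
The 8×24 boundary matrix has rank 7 and Smith normal form diag(1,1,1,1,1,1,1).

∂_2: C_2 → C_1 acts by ∂[p,q,r] = [q,r] − [p,r] + [p,q]. For instance
  ∂AGL = GL − AL + AG,
  ∂ADL = DL − AL + AD.
The resulting 24×16 matrix has rank 15, and its Smith normal form has invariant factors (1,1,1,1,1,1,1,1,1,1,1,1,1,1,1).

Now H_k = ker ∂_k / im ∂_{k+1}, so:

  H_0: rank C_0 − rank ∂_1 = 8 − 7 = 1, and the invariant factors of ∂_1 are all 1, so H_0 = Z.
  H_1: rank ker ∂_1 − rank ∂_2 = (24 − 7) − 15 = 2, and the invariant factors of ∂_2 are all 1, so H_1 = Z^2.
  H_2: rank ker ∂_2 − rank ∂_3 = (16 − 15) − 0 = 1, and there is no ∂_3, so H_2 = Z.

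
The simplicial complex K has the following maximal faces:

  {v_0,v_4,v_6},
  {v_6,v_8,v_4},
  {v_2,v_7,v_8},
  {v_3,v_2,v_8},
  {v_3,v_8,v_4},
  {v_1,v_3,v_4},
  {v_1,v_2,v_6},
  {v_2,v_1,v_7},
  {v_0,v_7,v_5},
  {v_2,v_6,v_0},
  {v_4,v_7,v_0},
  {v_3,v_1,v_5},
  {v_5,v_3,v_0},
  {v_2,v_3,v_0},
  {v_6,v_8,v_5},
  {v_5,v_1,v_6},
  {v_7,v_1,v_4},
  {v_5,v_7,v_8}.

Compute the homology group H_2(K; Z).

H_2 = Z.

Take the total order v_0 < v_1 < v_2 < v_3 < v_4 < v_5 < v_6 < v_7 < v_8 on the vertex set. Then K (dimension 2) consists of the simplices:

  0-simplices (9): [v_0], [v_1], [v_2], [v_3], [v_4], [v_5], [v_6], [v_7], [v_8]
  1-simplices (27): (27 of them)
  2-simplices (18): (18 of them)

giving chain groups C_0 ≅ Z^9, C_1 ≅ Z^27, C_2 ≅ Z^18.

Boundary ∂_1: C_1 → C_0 is given by ∂[p,q] = [q] − [p]. For instance
  ∂[v_7,v_8] = [v_8] − [v_7].
The resulting 9×27 matrix has rank 8, and its Smith normal form has invariant factors (1,1,1,1,1,1,1,1).

The boundary map ∂_2: C_2 → C_1 acts by ∂[p,q,r] = [q,r] − [p,r] + [p,q]. For instance
  ∂[v_5,v_6,v_8] = [v_6,v_8] − [v_5,v_8] + [v_5,v_6],
  ∂[v_2,v_3,v_8] = [v_3,v_8] − [v_2,v_8] + [v_2,v_3].
This gives a 27×18 integer matrix of rank 17; reducing to Smith normal form yields diagonal entries (1,1,1,1,1,1,1,1,1,1,1,1,1,1,1,1,1).

Now H_k = ker ∂_k / im ∂_{k+1}, so:

  H_2: rank ker ∂_2 − rank ∂_3 = (18 − 17) − 0 = 1, and there is no ∂_3, so H_2 ≅ Z.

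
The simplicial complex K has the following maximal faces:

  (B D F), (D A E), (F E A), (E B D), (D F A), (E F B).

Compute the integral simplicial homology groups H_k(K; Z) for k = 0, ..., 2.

We work with the vertex ordering A < B < D < E < F. The simplices of K, each written with vertices in increasing order, are:

  0-simplices (5): A, B, D, E, F
  1-simplices (9): AD, AE, AF, BD, BE, BF, DE, DF, EF
  2-simplices (6): ADE, ADF, AEF, BDE, BDF, BEF

giving chain groups C_0 ≅ Z^5, C_1 ≅ Z^9, C_2 ≅ Z^6.

Boundary ∂_1: C_1 → C_0 is given by ∂[p,q] = [q] − [p].
As a 5×9 matrix over Z this has rank 4, with invariant factors (1,1,1,1).

The boundary map ∂_2: C_2 → C_1 sends each 2-simplex [p,q,r] to [q,r] − [p,r] + [p,q]. For instance
  ∂ADF = DF − AF + AD,
  ∂BDF = DF − BF + BD.
The resulting 9×6 matrix has rank 5, and its Smith normal form has invariant factors (1,1,1,1,1).

Now H_k = ker ∂_k / im ∂_{k+1}, so:

  H_0: rank C_0 − rank ∂_1 = 5 − 4 = 1, and the invariant factors of ∂_1 are all 1, so H_0 = Z.
  H_1: rank ker ∂_1 − rank ∂_2 = (9 − 4) − 5 = 0, and the invariant factors of ∂_2 are all 1, so H_1 = 0.
  H_2: rank ker ∂_2 − rank ∂_3 = (6 − 5) − 0 = 1, and there is no ∂_3, so H_2 = Z.

H_0 ≅ Z,  H_1 = 0,  H_2 ≅ Z.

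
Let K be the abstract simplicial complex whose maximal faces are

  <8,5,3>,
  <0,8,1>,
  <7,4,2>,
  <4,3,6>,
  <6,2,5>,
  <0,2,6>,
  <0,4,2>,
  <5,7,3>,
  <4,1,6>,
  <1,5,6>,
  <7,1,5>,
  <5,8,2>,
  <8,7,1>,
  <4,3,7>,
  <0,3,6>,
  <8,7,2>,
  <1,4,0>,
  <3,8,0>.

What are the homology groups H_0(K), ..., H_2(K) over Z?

H_0 = Z,  H_1 = Z ⊕ Z/2,  H_2 = 0.

We work with the vertex ordering 0 < 1 < 2 < 3 < 4 < 5 < 6 < 7 < 8. The simplices of K, each written with vertices in increasing order, are:

  0-simplices (9): [0], [1], [2], [3], [4], [5], [6], [7], [8]
  1-simplices (27): (27 of them)
  2-simplices (18): [0,1,4], [0,1,8], [0,2,4], [0,2,6], [0,3,6], [0,3,8], [1,4,6], [1,5,6], [1,5,7], [1,7,8], [2,4,7], [2,5,6], [2,5,8], [2,7,8], [3,4,6], [3,4,7], [3,5,7], [3,5,8]

Hence C_0 ≅ Z^9, C_1 ≅ Z^27, C_2 ≅ Z^18.

∂_1: C_1 → C_0 is given by ∂[p,q] = [q] − [p].
This gives a 9×27 integer matrix of rank 8; reducing to Smith normal form yields diagonal entries (1,1,1,1,1,1,1,1).

∂_2: C_2 → C_1 acts by ∂[p,q,r] = [q,r] − [p,r] + [p,q]. For instance
  ∂[3,4,6] = [4,6] − [3,6] + [3,4],
  ∂[0,3,6] = [3,6] − [0,6] + [0,3].
The resulting 27×18 matrix has rank 18, and its Smith normal form has invariant factors (1,1,1,1,1,1,1,1,1,1,1,1,1,1,1,1,1,2).

From H_k ≅ ker(∂_k) / im(∂_{k+1}) we obtain:

  H_0: rank C_0 − rank ∂_1 = 9 − 8 = 1, and the invariant factors of ∂_1 are all 1, so H_0 ≅ Z.
  H_1: rank ker ∂_1 − rank ∂_2 = (27 − 8) − 18 = 1, and ∂_2 has invariant factor 2 > 1, so H_1 ≅ Z ⊕ Z/2.
  H_2: rank ker ∂_2 − rank ∂_3 = (18 − 18) − 0 = 0, and there is no ∂_3, so H_2 ≅ 0.

(K is a triangulation of the Klein bottle.)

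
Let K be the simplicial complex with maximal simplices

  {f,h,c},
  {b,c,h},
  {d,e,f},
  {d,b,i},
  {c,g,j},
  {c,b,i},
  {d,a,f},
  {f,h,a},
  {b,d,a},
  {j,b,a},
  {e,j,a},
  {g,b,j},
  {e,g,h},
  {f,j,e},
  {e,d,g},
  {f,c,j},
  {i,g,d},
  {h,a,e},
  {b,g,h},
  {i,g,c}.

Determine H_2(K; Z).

Order the vertices as a < b < c < d < e < f < g < h < i < j. Listing each simplex with vertices in this order, K has dimension 2 with simplices:

  0-simplices (10): a, b, c, d, e, f, g, h, i, j
  1-simplices (30): ab, ad, ae, af, ah, aj, bc, bd, bg, bh, bi, bj, cf, cg, ch, ci, cj, de, df, dg, di, ef, eg, eh, ej, fh, fj, gh, gi, gj
  2-simplices (20): abd, abj, adf, aeh, aej, afh, bch, bci, bdi, bgh, bgj, cfh, cfj, cgi, cgj, def, deg, dgi, efj, egh

so the chain groups are C_0 ≅ Z^10, C_1 ≅ Z^30, C_2 ≅ Z^20.

The boundary map ∂_1: C_1 → C_0 maps an edge to its endpoints' difference, ∂[p,q] = q − p. For instance
  ∂bc = c − b.
The resulting 10×30 matrix has rank 9, and its Smith normal form has invariant factors (1,1,1,1,1,1,1,1,1).

Boundary ∂_2: C_2 → C_1 sends each 2-simplex [p,q,r] to [q,r] − [p,r] + [p,q]. For instance
  ∂bgj = gj − bj + bg,
  ∂cgj = gj − cj + cg.
The resulting 30×20 matrix has rank 20, and its Smith normal form has invariant factors (1,1,1,1,1,1,1,1,1,1,1,1,1,1,1,1,1,1,1,2).

Reading off H_k = ker ∂_k / im ∂_{k+1}:

  H_2: rank ker ∂_2 − rank ∂_3 = (20 − 20) − 0 = 0, and there is no ∂_3, so H_2 ≅ 0.

H_2 ≅ 0.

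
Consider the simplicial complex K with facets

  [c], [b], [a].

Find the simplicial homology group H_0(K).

Fix the vertex order a < b < c and write every simplex with vertices in increasing order. Then dim K = 0 and the simplices of K are:

  0-simplices (3): a, b, c

giving chain groups C_0 ≅ Z^3.

Reading off H_k = ker ∂_k / im ∂_{k+1}:

  H_0: rank C_0 − rank ∂_1 = 3 − 0 = 3, and there is no ∂_1, so H_0 ≅ Z^3.

H_0 ≅ Z^3.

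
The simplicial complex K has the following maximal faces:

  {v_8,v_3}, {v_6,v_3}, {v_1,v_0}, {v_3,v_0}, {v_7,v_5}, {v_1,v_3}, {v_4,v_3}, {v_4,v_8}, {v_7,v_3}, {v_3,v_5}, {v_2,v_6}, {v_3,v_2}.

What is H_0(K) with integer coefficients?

H_0 ≅ Z.

We work with the vertex ordering v_0 < v_1 < v_2 < v_3 < v_4 < v_5 < v_6 < v_7 < v_8. The simplices of K, each written with vertices in increasing order, are:

  0-simplices (9): [v_0], [v_1], [v_2], [v_3], [v_4], [v_5], [v_6], [v_7], [v_8]
  1-simplices (12): [v_0,v_1], [v_0,v_3], [v_1,v_3], [v_2,v_3], [v_2,v_6], [v_3,v_4], [v_3,v_5], [v_3,v_6], [v_3,v_7], [v_3,v_8], [v_4,v_8], [v_5,v_7]

Hence C_0 ≅ Z^9, C_1 ≅ Z^12.

∂_1: C_1 → C_0 is given by ∂[p,q] = [q] − [p]. For instance
  ∂[v_2,v_3] = [v_3] − [v_2].
The resulting 9×12 matrix has rank 8, and its Smith normal form has invariant factors (1,1,1,1,1,1,1,1).

Now H_k = ker ∂_k / im ∂_{k+1}, so:

  H_0: rank C_0 − rank ∂_1 = 9 − 8 = 1, and the invariant factors of ∂_1 are all 1, so H_0 ≅ Z.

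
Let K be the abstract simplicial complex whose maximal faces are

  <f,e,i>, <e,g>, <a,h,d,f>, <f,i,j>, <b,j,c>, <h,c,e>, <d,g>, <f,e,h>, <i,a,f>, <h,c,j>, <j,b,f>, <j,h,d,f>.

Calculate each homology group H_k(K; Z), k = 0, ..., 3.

We work with the vertex ordering a < b < c < d < e < f < g < h < i < j. The simplices of K, each written with vertices in increasing order, are:

  0-simplices (10): a, b, c, d, e, f, g, h, i, j
  1-simplices (23): ad, af, ah, ai, bc, bf, bj, ce, ch, cj, df, dg, dh, dj, ef, eg, eh, ei, fh, fi, fj, hj, ij
  2-simplices (15): adf, adh, afh, afi, bcj, bfj, ceh, chj, dfh, dfj, dhj, efh, efi, fhj, fij
  3-simplices (2): adfh, dfhj

so the chain groups are C_0 ≅ Z^10, C_1 ≅ Z^23, C_2 ≅ Z^15, C_3 ≅ Z^2.

∂_1: C_1 → C_0 is given by ∂[p,q] = [q] − [p]. For instance
  ∂bc = c − b.
The 10×23 boundary matrix has rank 9 and Smith normal form diag(1,1,1,1,1,1,1,1,1).

Boundary ∂_2: C_2 → C_1 acts by ∂[p,q,r] = [q,r] − [p,r] + [p,q]. For instance
  ∂ceh = eh − ch + ce,
  ∂bcj = cj − bj + bc.
The 23×15 boundary matrix has rank 13 and Smith normal form diag(1,1,1,1,1,1,1,1,1,1,1,1,1).

∂_3: C_3 → C_2 sends each 3-simplex σ to the alternating sum Σ_i (−1)^i (σ with its i-th vertex removed). For instance
  ∂adfh = dfh − afh + adh − adf,
  ∂dfhj = fhj − dhj + dfj − dfh.
As a 15×2 matrix over Z this has rank 2, with invariant factors (1,1).

Reading off H_k = ker ∂_k / im ∂_{k+1}:

  H_0: rank C_0 − rank ∂_1 = 10 − 9 = 1, and the invariant factors of ∂_1 are all 1, so H_0 = Z.
  H_1: rank ker ∂_1 − rank ∂_2 = (23 − 9) − 13 = 1, and the invariant factors of ∂_2 are all 1, so H_1 = Z.
  H_2: rank ker ∂_2 − rank ∂_3 = (15 − 13) − 2 = 0, and the invariant factors of ∂_3 are all 1, so H_2 = 0.
  H_3: rank ker ∂_3 − rank ∂_4 = (2 − 2) − 0 = 0, and there is no ∂_4, so H_3 = 0.

H_0 ≅ Z,  H_1 ≅ Z,  H_2 = 0,  H_3 = 0.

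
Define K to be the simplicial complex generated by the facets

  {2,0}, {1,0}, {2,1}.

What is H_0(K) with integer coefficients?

Take the total order 0 < 1 < 2 on the vertex set. Then K (dimension 1) consists of the simplices:

  0-simplices (3): [0], [1], [2]
  1-simplices (3): [0,1], [0,2], [1,2]

giving chain groups C_0 ≅ Z^3, C_1 ≅ Z^3.

Boundary ∂_1: C_1 → C_0 maps an edge to its endpoints' difference, ∂[p,q] = q − p. For instance
  ∂[0,1] = [1] − [0].
The 3×3 boundary matrix has rank 2 and Smith normal form diag(1,1).

Now H_k = ker ∂_k / im ∂_{k+1}, so:

  H_0: rank C_0 − rank ∂_1 = 3 − 2 = 1, and the invariant factors of ∂_1 are all 1, so H_0 = Z.

H_0 = Z.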